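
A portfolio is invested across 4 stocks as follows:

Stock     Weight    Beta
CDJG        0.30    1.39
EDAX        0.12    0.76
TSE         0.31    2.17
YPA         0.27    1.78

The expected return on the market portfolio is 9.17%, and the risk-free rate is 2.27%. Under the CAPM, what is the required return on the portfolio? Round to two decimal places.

β_P = Σ w_i β_i = 0.30×1.39 + 0.12×0.76 + 0.31×2.17 + 0.27×1.78 = 1.6615
MRP = 9.17% − 2.27% = 6.90%
E(R_P) = R_f + β_P × MRP = 2.27% + 1.6615 × 6.90% = 13.73%

13.73%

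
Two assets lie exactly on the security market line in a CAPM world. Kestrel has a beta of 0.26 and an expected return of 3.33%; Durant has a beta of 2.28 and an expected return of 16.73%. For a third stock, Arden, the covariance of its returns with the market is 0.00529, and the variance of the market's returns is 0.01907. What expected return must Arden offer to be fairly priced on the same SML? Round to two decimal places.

3.45%

MRP = (16.73% − 3.33%) / (2.28 − 0.26) = 6.6337%
R_f = 3.33% − 0.26 × 6.6337% = 1.6052%
β_Arden = Cov / Var(R_m) = 0.00529 / 0.01907 = 0.2774
E(R_Arden) = R_f + β × MRP = 1.6052% + 0.2774 × 6.6337% = 3.45%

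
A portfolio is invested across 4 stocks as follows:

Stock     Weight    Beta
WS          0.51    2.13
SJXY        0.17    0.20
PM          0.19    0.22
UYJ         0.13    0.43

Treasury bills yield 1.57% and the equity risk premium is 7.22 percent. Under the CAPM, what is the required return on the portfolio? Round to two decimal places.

10.36%

β_P = Σ w_i β_i = 0.51×2.13 + 0.17×0.20 + 0.19×0.22 + 0.13×0.43 = 1.2180
E(R_P) = R_f + β_P × MRP = 1.57% + 1.2180 × 7.22% = 10.36%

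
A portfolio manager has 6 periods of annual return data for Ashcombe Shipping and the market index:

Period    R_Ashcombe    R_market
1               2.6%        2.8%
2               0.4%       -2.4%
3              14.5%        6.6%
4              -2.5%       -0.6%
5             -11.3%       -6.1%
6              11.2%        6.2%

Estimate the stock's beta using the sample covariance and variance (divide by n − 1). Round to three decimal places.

1.790

Mean R_i = (2.6 + 0.4 + 14.5 − 2.5 − 11.3 + 11.2) / 6 = 2.4833%
Mean R_m = (2.8 − 2.4 + 6.6 − 0.6 − 6.1 + 6.2) / 6 = 1.0833%
Σ(R_i − R̄_i)(R_m − R̄_m) = 225.7483  ⇒  Cov = 225.7483 / 5 = 45.1497
Σ(R_m − R̄_m)² = 126.1283  ⇒  Var(R_m) = 126.1283 / 5 = 25.2257
β = Cov / Var(R_m) = 45.1497 / 25.2257 = 1.7898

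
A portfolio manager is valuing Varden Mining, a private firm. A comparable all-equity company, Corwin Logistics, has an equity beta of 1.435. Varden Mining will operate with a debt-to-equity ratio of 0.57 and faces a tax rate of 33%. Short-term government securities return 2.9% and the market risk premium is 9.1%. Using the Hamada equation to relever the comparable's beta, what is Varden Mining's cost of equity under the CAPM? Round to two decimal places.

β_L = β_U × [1 + (1 − t)(D/E)] = 1.435 × [1 + (1 − 0.33) × 0.57]
    = 1.435 × [1 + 0.67 × 0.57] = 1.435 × 1.3819 = 1.9830
E(R) = R_f + β_L × MRP = 2.9% + 1.9830 × 9.1% = 20.95%

20.95%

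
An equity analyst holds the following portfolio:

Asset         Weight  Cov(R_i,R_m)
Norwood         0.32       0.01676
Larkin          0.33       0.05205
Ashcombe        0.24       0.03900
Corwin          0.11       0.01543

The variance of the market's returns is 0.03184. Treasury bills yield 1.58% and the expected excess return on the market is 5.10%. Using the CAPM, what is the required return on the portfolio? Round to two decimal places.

β_Norwood = 0.01676 / 0.03184 = 0.5264
β_Larkin = 0.05205 / 0.03184 = 1.6347
β_Ashcombe = 0.03900 / 0.03184 = 1.2249
β_Corwin = 0.01543 / 0.03184 = 0.4846
β_P = Σ w_i β_i = 0.32×0.5264 + 0.33×1.6347 + 0.24×1.2249 + 0.11×0.4846 = 1.0552
E(R_P) = R_f + β_P × MRP = 1.58% + 1.0552 × 5.10% = 6.96%

6.96%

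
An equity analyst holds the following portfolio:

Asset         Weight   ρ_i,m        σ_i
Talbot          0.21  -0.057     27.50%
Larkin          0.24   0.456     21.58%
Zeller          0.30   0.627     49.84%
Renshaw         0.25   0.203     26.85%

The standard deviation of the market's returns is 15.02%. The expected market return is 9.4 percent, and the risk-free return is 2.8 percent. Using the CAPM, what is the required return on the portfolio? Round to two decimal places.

β_Talbot = -0.057 × 27.50% / 15.02% = -0.1044
β_Larkin = 0.456 × 21.58% / 15.02% = 0.6552
β_Zeller = 0.627 × 49.84% / 15.02% = 2.0805
β_Renshaw = 0.203 × 26.85% / 15.02% = 0.3629
β_P = Σ w_i β_i = 0.21×-0.1044 + 0.24×0.6552 + 0.30×2.0805 + 0.25×0.3629 = 0.8502
MRP = 9.4% − 2.8% = 6.60%
E(R_P) = R_f + β_P × MRP = 2.8% + 0.8502 × 6.6% = 8.41%

8.41%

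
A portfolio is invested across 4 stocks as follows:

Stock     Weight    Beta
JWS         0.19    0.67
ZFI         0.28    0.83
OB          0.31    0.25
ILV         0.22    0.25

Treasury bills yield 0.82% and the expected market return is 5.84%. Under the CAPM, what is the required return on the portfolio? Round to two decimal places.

3.29%

β_P = Σ w_i β_i = 0.19×0.67 + 0.28×0.83 + 0.31×0.25 + 0.22×0.25 = 0.4922
MRP = 5.84% − 0.82% = 5.02%
E(R_P) = R_f + β_P × MRP = 0.82% + 0.4922 × 5.02% = 3.29%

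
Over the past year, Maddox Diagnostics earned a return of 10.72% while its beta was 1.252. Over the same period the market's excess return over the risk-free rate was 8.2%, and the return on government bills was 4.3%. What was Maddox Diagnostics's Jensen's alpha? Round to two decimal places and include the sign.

-3.85%

CAPM benchmark = R_f + β(R_m − R_f) = 4.3% + 1.252 × 8.2% = 14.5664%
α = actual − benchmark = 10.72% − 14.5664% = -3.85%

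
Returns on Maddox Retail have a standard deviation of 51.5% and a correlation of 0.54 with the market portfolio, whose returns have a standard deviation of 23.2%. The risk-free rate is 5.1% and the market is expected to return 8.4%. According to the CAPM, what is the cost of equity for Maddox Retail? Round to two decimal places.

β = ρ × σ_i / σ_m = 0.54 × 51.5% / 23.2% = 1.1987
MRP = 8.4% − 5.1% = 3.30%
E(R) = 5.1% + 1.1987 × 3.3% = 9.06%

9.06%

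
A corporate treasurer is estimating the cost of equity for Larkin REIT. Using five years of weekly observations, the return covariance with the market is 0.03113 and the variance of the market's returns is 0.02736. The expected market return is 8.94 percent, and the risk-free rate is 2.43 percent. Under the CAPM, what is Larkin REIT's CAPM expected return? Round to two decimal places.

9.84%

β = Cov(R_i, R_m) / Var(R_m) = 0.03113 / 0.02736 = 1.1378
MRP = 8.94% − 2.43% = 6.51%
E(R) = R_f + β × MRP = 2.43% + 1.1378 × 6.51% = 9.84%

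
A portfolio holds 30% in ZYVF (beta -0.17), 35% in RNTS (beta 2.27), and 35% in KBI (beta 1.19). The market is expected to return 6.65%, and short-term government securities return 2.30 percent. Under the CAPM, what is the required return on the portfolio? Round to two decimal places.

7.35%

β_P = Σ w_i β_i = 0.30×-0.17 + 0.35×2.27 + 0.35×1.19 = 1.1600
MRP = 6.65% − 2.30% = 4.35%
E(R_P) = R_f + β_P × MRP = 2.30% + 1.1600 × 4.35% = 7.35%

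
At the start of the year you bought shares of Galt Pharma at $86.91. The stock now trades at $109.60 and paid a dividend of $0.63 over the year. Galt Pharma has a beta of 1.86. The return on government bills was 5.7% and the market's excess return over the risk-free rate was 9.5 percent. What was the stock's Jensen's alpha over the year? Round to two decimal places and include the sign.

+3.46%

Realised HPR = (P1 + D1 − P0) / P0 = (109.60 + 0.63 − 86.91) / 86.91 = 23.32 / 86.91 = 26.8324%
CAPM required = R_f + β·MRP = 5.7% + 1.86 × 9.5% = 23.3700%
α = realised − required = 26.8324% − 23.3700% = +3.46%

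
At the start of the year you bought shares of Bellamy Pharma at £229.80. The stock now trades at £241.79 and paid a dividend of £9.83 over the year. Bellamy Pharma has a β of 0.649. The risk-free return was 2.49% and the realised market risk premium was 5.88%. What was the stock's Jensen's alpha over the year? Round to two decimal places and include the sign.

+3.19%

Realised HPR = (P1 + D1 − P0) / P0 = (241.79 + 9.83 − 229.80) / 229.80 = 21.82 / 229.80 = 9.4952%
CAPM required = R_f + β·MRP = 2.49% + 0.649 × 5.88% = 6.30612%
α = realised − required = 9.4952% − 6.30612% = +3.19%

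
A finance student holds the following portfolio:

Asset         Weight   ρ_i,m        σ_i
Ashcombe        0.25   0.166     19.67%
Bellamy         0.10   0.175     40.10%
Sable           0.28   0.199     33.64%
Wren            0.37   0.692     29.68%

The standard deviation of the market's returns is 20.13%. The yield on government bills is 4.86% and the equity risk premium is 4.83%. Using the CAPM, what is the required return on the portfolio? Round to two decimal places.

β_Ashcombe = 0.166 × 19.67% / 20.13% = 0.1622
β_Bellamy = 0.175 × 40.10% / 20.13% = 0.3486
β_Sable = 0.199 × 33.64% / 20.13% = 0.3326
β_Wren = 0.692 × 29.68% / 20.13% = 1.0203
β_P = Σ w_i β_i = 0.25×0.1622 + 0.10×0.3486 + 0.28×0.3326 + 0.37×1.0203 = 0.5460
E(R_P) = R_f + β_P × MRP = 4.86% + 0.5460 × 4.83% = 7.50%

7.50%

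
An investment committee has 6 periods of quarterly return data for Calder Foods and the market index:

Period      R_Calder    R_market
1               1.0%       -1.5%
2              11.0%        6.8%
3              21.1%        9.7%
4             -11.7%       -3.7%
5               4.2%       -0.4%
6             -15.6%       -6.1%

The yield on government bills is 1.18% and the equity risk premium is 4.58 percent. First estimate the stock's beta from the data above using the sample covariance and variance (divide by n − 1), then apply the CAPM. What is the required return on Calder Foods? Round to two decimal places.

10.99%

Mean R_i = (1.0 + 11.0 + 21.1 − 11.7 + 4.2 − 15.6) / 6 = 1.6667%
Mean R_m = (-1.5 + 6.8 + 9.7 − 3.7 − 0.4 − 6.1) / 6 = 0.8000%
Σ(R_i − R̄_i)(R_m − R̄_m) = 406.7400  ⇒  Cov = 406.7400 / 5 = 81.3480
Σ(R_m − R̄_m)² = 189.8000  ⇒  Var(R_m) = 189.8000 / 5 = 37.9600
β = Cov / Var(R_m) = 81.3480 / 37.9600 = 2.1430
E(R) = R_f + β × MRP = 1.18% + 2.1430 × 4.58% = 10.99%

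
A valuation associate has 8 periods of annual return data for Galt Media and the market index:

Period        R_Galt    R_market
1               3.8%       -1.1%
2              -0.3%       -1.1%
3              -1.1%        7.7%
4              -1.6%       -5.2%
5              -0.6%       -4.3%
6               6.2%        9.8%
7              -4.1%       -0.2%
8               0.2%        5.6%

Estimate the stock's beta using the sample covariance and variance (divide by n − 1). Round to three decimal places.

Mean R_i = (3.8 − 0.3 − 1.1 − 1.6 − 0.6 + 6.2 − 4.1 + 0.2) / 8 = 0.3125%
Mean R_m = (-1.1 − 1.1 + 7.7 − 5.2 − 4.3 + 9.8 − 0.2 + 5.6) / 8 = 1.4000%
Σ(R_i − R̄_i)(R_m − R̄_m) = 57.7800  ⇒  Cov = 57.7800 / 7 = 8.2543
Σ(R_m − R̄_m)² = 219.0000  ⇒  Var(R_m) = 219.0000 / 7 = 31.2857
β = Cov / Var(R_m) = 8.2543 / 31.2857 = 0.2638

0.264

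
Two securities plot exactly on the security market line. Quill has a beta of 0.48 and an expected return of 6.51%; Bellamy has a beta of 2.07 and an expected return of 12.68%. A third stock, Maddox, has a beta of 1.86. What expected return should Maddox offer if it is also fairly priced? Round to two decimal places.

11.87%

MRP (SML slope) = (12.68% − 6.51%) / (2.07 − 0.48) = 6.17% / 1.59 = 3.8805%
R_f (intercept) = 6.51% − 0.48 × 3.8805% = 4.6474%
E(R_Maddox) = R_f + β × MRP = 4.6474% + 1.86 × 3.8805% = 11.87%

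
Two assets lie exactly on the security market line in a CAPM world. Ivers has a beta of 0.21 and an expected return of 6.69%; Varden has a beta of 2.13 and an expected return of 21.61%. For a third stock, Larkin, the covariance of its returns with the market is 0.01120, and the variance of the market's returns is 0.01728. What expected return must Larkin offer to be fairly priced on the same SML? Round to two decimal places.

MRP = (21.61% − 6.69%) / (2.13 − 0.21) = 7.7708%
R_f = 6.69% − 0.21 × 7.7708% = 5.0581%
β_Larkin = Cov / Var(R_m) = 0.01120 / 0.01728 = 0.6481
E(R_Larkin) = R_f + β × MRP = 5.0581% + 0.6481 × 7.7708% = 10.09%

10.09%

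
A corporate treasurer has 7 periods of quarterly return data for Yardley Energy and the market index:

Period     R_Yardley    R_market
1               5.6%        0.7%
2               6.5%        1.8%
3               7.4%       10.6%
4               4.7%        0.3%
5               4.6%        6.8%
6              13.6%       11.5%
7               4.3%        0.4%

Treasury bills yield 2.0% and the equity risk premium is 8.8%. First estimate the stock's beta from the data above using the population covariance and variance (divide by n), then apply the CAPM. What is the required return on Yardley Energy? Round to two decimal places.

Mean R_i = (5.6 + 6.5 + 7.4 + 4.7 + 4.6 + 13.6 + 4.3) / 7 = 6.6714%
Mean R_m = (0.7 + 1.8 + 10.6 + 0.3 + 6.8 + 11.5 + 0.4) / 7 = 4.5857%
Σ(R_i − R̄_i)(R_m − R̄_m) = 70.7171  ⇒  Cov = 70.7171 / 7 = 10.1024
Σ(R_m − R̄_m)² = 147.6286  ⇒  Var(R_m) = 147.6286 / 7 = 21.0898
β = Cov / Var(R_m) = 10.1024 / 21.0898 = 0.4790
E(R) = R_f + β × MRP = 2.0% + 0.4790 × 8.8% = 6.22%

6.22%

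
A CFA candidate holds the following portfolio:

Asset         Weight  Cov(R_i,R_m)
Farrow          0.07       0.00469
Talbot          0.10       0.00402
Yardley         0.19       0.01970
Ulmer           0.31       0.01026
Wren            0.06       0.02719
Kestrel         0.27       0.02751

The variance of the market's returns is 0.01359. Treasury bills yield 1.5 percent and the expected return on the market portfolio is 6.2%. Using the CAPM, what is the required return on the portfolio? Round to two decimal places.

7.28%

β_Farrow = 0.00469 / 0.01359 = 0.3451
β_Talbot = 0.00402 / 0.01359 = 0.2958
β_Yardley = 0.01970 / 0.01359 = 1.4496
β_Ulmer = 0.01026 / 0.01359 = 0.7550
β_Wren = 0.02719 / 0.01359 = 2.0007
β_Kestrel = 0.02751 / 0.01359 = 2.0243
β_P = Σ w_i β_i = 0.07×0.3451 + 0.10×0.2958 + 0.19×1.4496 + 0.31×0.7550 + 0.06×2.0007 + 0.27×2.0243 = 1.2298
MRP = 6.2% − 1.5% = 4.70%
E(R_P) = R_f + β_P × MRP = 1.5% + 1.2298 × 4.7% = 7.28%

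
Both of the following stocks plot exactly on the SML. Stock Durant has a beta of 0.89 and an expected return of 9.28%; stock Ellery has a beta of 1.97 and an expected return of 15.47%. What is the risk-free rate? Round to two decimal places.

4.18%

Both satisfy E(R) = R_f + β·MRP, so the slope of the SML is
MRP = (15.47% − 9.28%) / (1.97 − 0.89) = 6.19% / 1.08 = 5.7315%
R_f = E(R_Durant) − β_Durant·MRP = 9.28% − 0.89 × 5.7315% = 4.1790%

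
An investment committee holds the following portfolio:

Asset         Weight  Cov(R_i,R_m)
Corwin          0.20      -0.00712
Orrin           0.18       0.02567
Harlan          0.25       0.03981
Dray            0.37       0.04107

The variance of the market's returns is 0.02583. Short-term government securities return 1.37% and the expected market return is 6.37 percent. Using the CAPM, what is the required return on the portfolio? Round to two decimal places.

β_Corwin = -0.00712 / 0.02583 = -0.2756
β_Orrin = 0.02567 / 0.02583 = 0.9938
β_Harlan = 0.03981 / 0.02583 = 1.5412
β_Dray = 0.04107 / 0.02583 = 1.5900
β_P = Σ w_i β_i = 0.20×-0.2756 + 0.18×0.9938 + 0.25×1.5412 + 0.37×1.5900 = 1.0974
MRP = 6.37% − 1.37% = 5.00%
E(R_P) = R_f + β_P × MRP = 1.37% + 1.0974 × 5.00% = 6.86%

6.86%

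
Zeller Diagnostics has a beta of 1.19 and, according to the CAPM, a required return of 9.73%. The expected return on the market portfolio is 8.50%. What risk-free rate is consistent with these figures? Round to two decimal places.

E(R) = R_f + β(E(R_m) − R_f) = R_f(1 − β) + β·E(R_m)
9.73% = R_f × (1 − 1.19) + 1.19 × 8.50%
9.73% = R_f × -0.19 + 10.1150%
R_f = (9.73% − 10.1150%) / -0.19 = 2.03%

2.03%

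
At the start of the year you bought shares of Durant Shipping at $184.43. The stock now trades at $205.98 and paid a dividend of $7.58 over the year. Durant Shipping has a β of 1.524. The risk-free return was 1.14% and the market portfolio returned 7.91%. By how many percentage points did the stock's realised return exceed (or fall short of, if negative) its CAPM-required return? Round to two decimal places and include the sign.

Realised HPR = (P1 + D1 − P0) / P0 = (205.98 + 7.58 − 184.43) / 184.43 = 29.13 / 184.43 = 15.7946%
MRP = 7.91% − 1.14% = 6.77%
CAPM required = R_f + β·MRP = 1.14% + 1.524 × 6.77% = 11.45748%
α = realised − required = 15.7946% − 11.45748% = +4.34%

+4.34%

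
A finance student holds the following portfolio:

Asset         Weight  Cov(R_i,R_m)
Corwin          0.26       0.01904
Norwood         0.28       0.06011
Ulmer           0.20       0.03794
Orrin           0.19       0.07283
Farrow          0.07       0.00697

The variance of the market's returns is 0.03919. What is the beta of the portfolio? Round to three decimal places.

1.115

β_Corwin = 0.01904 / 0.03919 = 0.4858
β_Norwood = 0.06011 / 0.03919 = 1.5338
β_Ulmer = 0.03794 / 0.03919 = 0.9681
β_Orrin = 0.07283 / 0.03919 = 1.8584
β_Farrow = 0.00697 / 0.03919 = 0.1779
β_P = Σ w_i β_i = 0.26×0.4858 + 0.28×1.5338 + 0.20×0.9681 + 0.19×1.8584 + 0.07×0.1779 = 1.1149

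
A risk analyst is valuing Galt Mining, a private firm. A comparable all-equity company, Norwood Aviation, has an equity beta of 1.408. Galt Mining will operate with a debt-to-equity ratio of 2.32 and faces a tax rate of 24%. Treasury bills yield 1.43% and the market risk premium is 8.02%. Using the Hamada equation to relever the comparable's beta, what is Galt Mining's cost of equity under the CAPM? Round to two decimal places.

32.63%

β_L = β_U × [1 + (1 − t)(D/E)] = 1.408 × [1 + (1 − 0.24) × 2.32]
    = 1.408 × [1 + 0.76 × 2.32] = 1.408 × 2.7632 = 3.8906
E(R) = R_f + β_L × MRP = 1.43% + 3.8906 × 8.02% = 32.63%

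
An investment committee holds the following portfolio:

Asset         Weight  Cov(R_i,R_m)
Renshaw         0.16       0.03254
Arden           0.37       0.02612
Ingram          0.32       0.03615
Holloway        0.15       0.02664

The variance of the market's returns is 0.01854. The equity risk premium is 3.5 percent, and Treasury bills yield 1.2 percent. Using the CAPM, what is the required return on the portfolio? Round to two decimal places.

β_Renshaw = 0.03254 / 0.01854 = 1.7551
β_Arden = 0.02612 / 0.01854 = 1.4088
β_Ingram = 0.03615 / 0.01854 = 1.9498
β_Holloway = 0.02664 / 0.01854 = 1.4369
β_P = Σ w_i β_i = 0.16×1.7551 + 0.37×1.4088 + 0.32×1.9498 + 0.15×1.4369 = 1.6415
E(R_P) = R_f + β_P × MRP = 1.2% + 1.6415 × 3.5% = 6.95%

6.95%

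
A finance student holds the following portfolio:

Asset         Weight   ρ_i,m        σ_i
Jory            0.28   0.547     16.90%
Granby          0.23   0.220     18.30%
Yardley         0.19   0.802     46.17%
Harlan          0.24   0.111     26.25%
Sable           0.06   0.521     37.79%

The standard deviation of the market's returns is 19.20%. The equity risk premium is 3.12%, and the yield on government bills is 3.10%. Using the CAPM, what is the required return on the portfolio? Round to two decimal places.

β_Jory = 0.547 × 16.90% / 19.20% = 0.4815
β_Granby = 0.220 × 18.30% / 19.20% = 0.2097
β_Yardley = 0.802 × 46.17% / 19.20% = 1.9286
β_Harlan = 0.111 × 26.25% / 19.20% = 0.1518
β_Sable = 0.521 × 37.79% / 19.20% = 1.0254
β_P = Σ w_i β_i = 0.28×0.4815 + 0.23×0.2097 + 0.19×1.9286 + 0.24×0.1518 + 0.06×1.0254 = 0.6474
E(R_P) = R_f + β_P × MRP = 3.10% + 0.6474 × 3.12% = 5.12%

5.12%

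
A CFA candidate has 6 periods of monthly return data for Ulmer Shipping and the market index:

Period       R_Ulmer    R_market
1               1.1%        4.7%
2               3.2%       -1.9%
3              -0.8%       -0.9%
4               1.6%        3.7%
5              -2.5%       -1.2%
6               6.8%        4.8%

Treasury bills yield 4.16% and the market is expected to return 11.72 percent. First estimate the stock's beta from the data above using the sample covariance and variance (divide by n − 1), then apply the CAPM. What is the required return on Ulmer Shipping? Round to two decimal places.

8.19%

Mean R_i = (1.1 + 3.2 − 0.8 + 1.6 − 2.5 + 6.8) / 6 = 1.5667%
Mean R_m = (4.7 − 1.9 − 0.9 + 3.7 − 1.2 + 4.8) / 6 = 1.5333%
Σ(R_i − R̄_i)(R_m − R̄_m) = 26.9567  ⇒  Cov = 26.9567 / 5 = 5.3913
Σ(R_m − R̄_m)² = 50.5733  ⇒  Var(R_m) = 50.5733 / 5 = 10.1147
β = Cov / Var(R_m) = 5.3913 / 10.1147 = 0.5330
MRP = 11.72% − 4.16% = 7.56%
E(R) = R_f + β × MRP = 4.16% + 0.5330 × 7.56% = 8.19%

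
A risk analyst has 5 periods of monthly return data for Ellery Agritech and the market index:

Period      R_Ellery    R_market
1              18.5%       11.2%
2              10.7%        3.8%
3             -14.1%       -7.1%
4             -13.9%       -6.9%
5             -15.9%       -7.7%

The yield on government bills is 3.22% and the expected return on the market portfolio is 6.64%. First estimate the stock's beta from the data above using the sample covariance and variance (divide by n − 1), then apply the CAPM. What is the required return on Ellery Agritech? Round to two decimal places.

Mean R_i = (18.5 + 10.7 − 14.1 − 13.9 − 15.9) / 5 = -2.9400%
Mean R_m = (11.2 + 3.8 − 7.1 − 6.9 − 7.7) / 5 = -1.3400%
Σ(R_i − R̄_i)(R_m − R̄_m) = 546.6120  ⇒  Cov = 546.6120 / 4 = 136.6530
Σ(R_m − R̄_m)² = 288.2120  ⇒  Var(R_m) = 288.2120 / 4 = 72.0530
β = Cov / Var(R_m) = 136.6530 / 72.0530 = 1.8966
MRP = 6.64% − 3.22% = 3.42%
E(R) = R_f + β × MRP = 3.22% + 1.8966 × 3.42% = 9.71%

9.71%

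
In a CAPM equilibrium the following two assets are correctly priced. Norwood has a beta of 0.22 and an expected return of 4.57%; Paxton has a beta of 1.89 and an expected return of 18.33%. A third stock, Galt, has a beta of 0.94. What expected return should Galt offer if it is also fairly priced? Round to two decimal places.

MRP (SML slope) = (18.33% − 4.57%) / (1.89 − 0.22) = 13.76% / 1.67 = 8.2395%
R_f (intercept) = 4.57% − 0.22 × 8.2395% = 2.7573%
E(R_Galt) = R_f + β × MRP = 2.7573% + 0.94 × 8.2395% = 10.50%

10.50%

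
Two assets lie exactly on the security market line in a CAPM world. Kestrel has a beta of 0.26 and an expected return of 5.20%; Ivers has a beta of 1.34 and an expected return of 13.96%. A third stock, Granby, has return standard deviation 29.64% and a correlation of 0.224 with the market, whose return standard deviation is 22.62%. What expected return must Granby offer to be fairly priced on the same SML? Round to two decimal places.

MRP = (13.96% − 5.20%) / (1.34 − 0.26) = 8.1111%
R_f = 5.20% − 0.26 × 8.1111% = 3.0911%
β_Granby = ρ·σ_i/σ_m = 0.224 × 29.64 / 22.62 = 0.2935
E(R_Granby) = R_f + β × MRP = 3.0911% + 0.2935 × 8.1111% = 5.47%

5.47%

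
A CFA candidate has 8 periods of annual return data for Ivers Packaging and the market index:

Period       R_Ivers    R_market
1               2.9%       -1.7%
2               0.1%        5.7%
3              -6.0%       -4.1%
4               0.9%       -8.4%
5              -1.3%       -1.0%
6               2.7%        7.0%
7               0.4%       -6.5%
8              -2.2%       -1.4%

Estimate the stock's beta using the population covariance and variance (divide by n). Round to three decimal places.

Mean R_i = (2.9 + 0.1 − 6.0 + 0.9 − 1.3 + 2.7 + 0.4 − 2.2) / 8 = -0.3125%
Mean R_m = (-1.7 + 5.7 − 4.1 − 8.4 − 1.0 + 7.0 − 6.5 − 1.4) / 8 = -1.3000%
Σ(R_i − R̄_i)(R_m − R̄_m) = 30.1100  ⇒  Cov = 30.1100 / 8 = 3.7638
Σ(R_m − R̄_m)² = 203.4400  ⇒  Var(R_m) = 203.4400 / 8 = 25.4300
β = Cov / Var(R_m) = 3.7638 / 25.4300 = 0.1480

0.148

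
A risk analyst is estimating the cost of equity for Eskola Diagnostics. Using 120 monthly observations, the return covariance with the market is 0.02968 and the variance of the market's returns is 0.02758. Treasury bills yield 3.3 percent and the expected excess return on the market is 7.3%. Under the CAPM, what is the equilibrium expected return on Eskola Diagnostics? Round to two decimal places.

β = Cov(R_i, R_m) / Var(R_m) = 0.02968 / 0.02758 = 1.0761
E(R) = R_f + β × MRP = 3.3% + 1.0761 × 7.3% = 11.16%

11.16%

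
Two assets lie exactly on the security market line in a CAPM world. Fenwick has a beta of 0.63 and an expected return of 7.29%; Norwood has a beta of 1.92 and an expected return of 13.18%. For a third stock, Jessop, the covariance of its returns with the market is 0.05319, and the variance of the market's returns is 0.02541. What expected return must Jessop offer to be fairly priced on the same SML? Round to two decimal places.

13.97%

MRP = (13.18% − 7.29%) / (1.92 − 0.63) = 4.5659%
R_f = 7.29% − 0.63 × 4.5659% = 4.4135%
β_Jessop = Cov / Var(R_m) = 0.05319 / 0.02541 = 2.0933
E(R_Jessop) = R_f + β × MRP = 4.4135% + 2.0933 × 4.5659% = 13.97%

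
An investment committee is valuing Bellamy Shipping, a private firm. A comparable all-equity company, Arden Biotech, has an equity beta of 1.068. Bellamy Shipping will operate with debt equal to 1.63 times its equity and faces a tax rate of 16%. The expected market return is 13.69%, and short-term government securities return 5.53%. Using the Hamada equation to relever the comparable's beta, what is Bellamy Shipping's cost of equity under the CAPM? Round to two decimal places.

26.18%

β_L = β_U × [1 + (1 − t)(D/E)] = 1.068 × [1 + (1 − 0.16) × 1.63]
    = 1.068 × [1 + 0.84 × 1.63] = 1.068 × 2.3692 = 2.5303
MRP = 13.69% − 5.53% = 8.16%
E(R) = R_f + β_L × MRP = 5.53% + 2.5303 × 8.16% = 26.18%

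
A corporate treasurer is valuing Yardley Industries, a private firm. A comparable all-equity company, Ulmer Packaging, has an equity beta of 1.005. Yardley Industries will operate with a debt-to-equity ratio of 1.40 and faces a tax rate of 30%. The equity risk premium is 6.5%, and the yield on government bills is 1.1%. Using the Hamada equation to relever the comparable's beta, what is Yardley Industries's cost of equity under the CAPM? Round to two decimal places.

β_L = β_U × [1 + (1 − t)(D/E)] = 1.005 × [1 + (1 − 0.30) × 1.40]
    = 1.005 × [1 + 0.70 × 1.40] = 1.005 × 1.9800 = 1.9899
E(R) = R_f + β_L × MRP = 1.1% + 1.9899 × 6.5% = 14.03%

14.03%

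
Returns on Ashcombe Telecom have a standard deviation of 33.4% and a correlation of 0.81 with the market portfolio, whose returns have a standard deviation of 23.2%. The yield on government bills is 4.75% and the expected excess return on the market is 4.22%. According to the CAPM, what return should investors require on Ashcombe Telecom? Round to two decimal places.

β = ρ × σ_i / σ_m = 0.81 × 33.4% / 23.2% = 1.1661
E(R) = 4.75% + 1.1661 × 4.22% = 9.67%

9.67%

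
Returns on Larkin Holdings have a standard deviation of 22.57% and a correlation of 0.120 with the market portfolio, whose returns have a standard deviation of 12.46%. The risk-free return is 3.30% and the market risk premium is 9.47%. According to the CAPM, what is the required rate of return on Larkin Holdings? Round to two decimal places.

β = ρ × σ_i / σ_m = 0.120 × 22.57% / 12.46% = 0.2174
E(R) = 3.30% + 0.2174 × 9.47% = 5.36%

5.36%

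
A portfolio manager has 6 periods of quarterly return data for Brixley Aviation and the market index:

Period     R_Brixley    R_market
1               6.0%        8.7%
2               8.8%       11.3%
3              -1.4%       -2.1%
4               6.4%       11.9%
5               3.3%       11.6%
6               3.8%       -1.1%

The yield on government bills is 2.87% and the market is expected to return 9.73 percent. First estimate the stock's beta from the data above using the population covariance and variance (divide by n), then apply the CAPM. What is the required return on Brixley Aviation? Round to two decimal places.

Mean R_i = (6.0 + 8.8 − 1.4 + 6.4 + 3.3 + 3.8) / 6 = 4.4833%
Mean R_m = (8.7 + 11.3 − 2.1 + 11.9 + 11.6 − 1.1) / 6 = 6.7167%
Σ(R_i − R̄_i)(R_m − R̄_m) = 84.1617  ⇒  Cov = 84.1617 / 6 = 14.0270
Σ(R_m − R̄_m)² = 214.4883  ⇒  Var(R_m) = 214.4883 / 6 = 35.7481
β = Cov / Var(R_m) = 14.0270 / 35.7481 = 0.3924
MRP = 9.73% − 2.87% = 6.86%
E(R) = R_f + β × MRP = 2.87% + 0.3924 × 6.86% = 5.56%

5.56%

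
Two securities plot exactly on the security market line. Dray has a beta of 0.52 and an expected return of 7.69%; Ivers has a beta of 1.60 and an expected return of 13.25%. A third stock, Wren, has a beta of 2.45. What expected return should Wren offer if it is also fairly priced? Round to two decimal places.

MRP (SML slope) = (13.25% − 7.69%) / (1.60 − 0.52) = 5.56% / 1.08 = 5.1481%
R_f (intercept) = 7.69% − 0.52 × 5.1481% = 5.0130%
E(R_Wren) = R_f + β × MRP = 5.0130% + 2.45 × 5.1481% = 17.63%

17.63%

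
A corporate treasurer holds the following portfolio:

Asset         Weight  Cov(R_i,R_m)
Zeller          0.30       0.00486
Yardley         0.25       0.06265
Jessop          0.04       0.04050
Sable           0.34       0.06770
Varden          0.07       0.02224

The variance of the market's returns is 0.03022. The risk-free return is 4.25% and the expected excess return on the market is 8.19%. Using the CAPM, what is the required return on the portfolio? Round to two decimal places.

15.99%

β_Zeller = 0.00486 / 0.03022 = 0.1608
β_Yardley = 0.06265 / 0.03022 = 2.0731
β_Jessop = 0.04050 / 0.03022 = 1.3402
β_Sable = 0.06770 / 0.03022 = 2.2402
β_Varden = 0.02224 / 0.03022 = 0.7359
β_P = Σ w_i β_i = 0.30×0.1608 + 0.25×2.0731 + 0.04×1.3402 + 0.34×2.2402 + 0.07×0.7359 = 1.4333
E(R_P) = R_f + β_P × MRP = 4.25% + 1.4333 × 8.19% = 15.99%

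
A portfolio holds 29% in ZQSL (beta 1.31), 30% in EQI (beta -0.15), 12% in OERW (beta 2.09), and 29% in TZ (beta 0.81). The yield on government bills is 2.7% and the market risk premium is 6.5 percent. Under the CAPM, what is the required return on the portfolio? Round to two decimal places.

8.03%

β_P = Σ w_i β_i = 0.29×1.31 + 0.30×-0.15 + 0.12×2.09 + 0.29×0.81 = 0.8206
E(R_P) = R_f + β_P × MRP = 2.7% + 0.8206 × 6.5% = 8.03%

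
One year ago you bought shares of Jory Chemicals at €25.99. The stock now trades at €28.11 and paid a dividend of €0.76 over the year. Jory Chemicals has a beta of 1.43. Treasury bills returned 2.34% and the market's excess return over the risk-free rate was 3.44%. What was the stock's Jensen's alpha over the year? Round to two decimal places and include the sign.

Realised HPR = (P1 + D1 − P0) / P0 = (28.11 + 0.76 − 25.99) / 25.99 = 2.88 / 25.99 = 11.0812%
CAPM required = R_f + β·MRP = 2.34% + 1.43 × 3.44% = 7.2592%
α = realised − required = 11.0812% − 7.2592% = +3.82%

+3.82%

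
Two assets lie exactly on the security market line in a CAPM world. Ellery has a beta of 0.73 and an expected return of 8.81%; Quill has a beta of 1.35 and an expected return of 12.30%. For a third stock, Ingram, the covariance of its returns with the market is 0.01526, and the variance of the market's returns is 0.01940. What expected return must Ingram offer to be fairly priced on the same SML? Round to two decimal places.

9.13%

MRP = (12.30% − 8.81%) / (1.35 − 0.73) = 5.6290%
R_f = 8.81% − 0.73 × 5.6290% = 4.7008%
β_Ingram = Cov / Var(R_m) = 0.01526 / 0.01940 = 0.7866
E(R_Ingram) = R_f + β × MRP = 4.7008% + 0.7866 × 5.6290% = 9.13%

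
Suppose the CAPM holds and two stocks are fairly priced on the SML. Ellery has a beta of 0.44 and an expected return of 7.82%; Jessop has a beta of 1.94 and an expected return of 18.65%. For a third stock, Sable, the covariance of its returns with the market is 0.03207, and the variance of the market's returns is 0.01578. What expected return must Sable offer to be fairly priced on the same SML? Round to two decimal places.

MRP = (18.65% − 7.82%) / (1.94 − 0.44) = 7.2200%
R_f = 7.82% − 0.44 × 7.2200% = 4.6432%
β_Sable = Cov / Var(R_m) = 0.03207 / 0.01578 = 2.0323
E(R_Sable) = R_f + β × MRP = 4.6432% + 2.0323 × 7.2200% = 19.32%

19.32%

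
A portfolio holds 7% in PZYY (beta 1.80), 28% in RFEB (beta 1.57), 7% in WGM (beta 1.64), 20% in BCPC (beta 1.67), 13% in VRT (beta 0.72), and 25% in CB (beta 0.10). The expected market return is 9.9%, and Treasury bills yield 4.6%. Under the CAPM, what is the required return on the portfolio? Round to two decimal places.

β_P = Σ w_i β_i = 0.07×1.80 + 0.28×1.57 + 0.07×1.64 + 0.20×1.67 + 0.13×0.72 + 0.25×0.10 = 1.1330
MRP = 9.9% − 4.6% = 5.30%
E(R_P) = R_f + β_P × MRP = 4.6% + 1.1330 × 5.3% = 10.60%

10.60%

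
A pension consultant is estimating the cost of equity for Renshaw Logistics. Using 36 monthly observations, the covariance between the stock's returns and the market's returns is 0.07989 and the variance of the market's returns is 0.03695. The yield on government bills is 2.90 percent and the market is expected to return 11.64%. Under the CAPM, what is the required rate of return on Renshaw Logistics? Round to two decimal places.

β = Cov(R_i, R_m) / Var(R_m) = 0.07989 / 0.03695 = 2.1621
MRP = 11.64% − 2.90% = 8.74%
E(R) = R_f + β × MRP = 2.90% + 2.1621 × 8.74% = 21.80%

21.80%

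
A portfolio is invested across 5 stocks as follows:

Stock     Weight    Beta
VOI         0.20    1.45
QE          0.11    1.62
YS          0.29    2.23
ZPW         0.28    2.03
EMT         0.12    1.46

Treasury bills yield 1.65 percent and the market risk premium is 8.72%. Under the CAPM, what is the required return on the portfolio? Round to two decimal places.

β_P = Σ w_i β_i = 0.20×1.45 + 0.11×1.62 + 0.29×2.23 + 0.28×2.03 + 0.12×1.46 = 1.8585
E(R_P) = R_f + β_P × MRP = 1.65% + 1.8585 × 8.72% = 17.86%

17.86%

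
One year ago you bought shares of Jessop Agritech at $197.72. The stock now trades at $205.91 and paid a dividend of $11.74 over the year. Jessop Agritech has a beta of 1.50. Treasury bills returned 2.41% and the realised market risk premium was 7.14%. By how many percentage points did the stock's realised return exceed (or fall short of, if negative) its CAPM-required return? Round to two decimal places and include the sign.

Realised HPR = (P1 + D1 − P0) / P0 = (205.91 + 11.74 − 197.72) / 197.72 = 19.93 / 197.72 = 10.0799%
CAPM required = R_f + β·MRP = 2.41% + 1.50 × 7.14% = 13.1200%
α = realised − required = 10.0799% − 13.1200% = -3.04%

-3.04%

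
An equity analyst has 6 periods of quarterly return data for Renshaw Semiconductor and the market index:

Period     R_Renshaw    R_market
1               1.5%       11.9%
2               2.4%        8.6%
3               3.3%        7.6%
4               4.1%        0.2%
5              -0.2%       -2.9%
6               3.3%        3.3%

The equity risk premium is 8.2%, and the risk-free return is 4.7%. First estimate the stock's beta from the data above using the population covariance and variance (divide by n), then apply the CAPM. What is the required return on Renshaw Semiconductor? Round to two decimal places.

Mean R_i = (1.5 + 2.4 + 3.3 + 4.1 − 0.2 + 3.3) / 6 = 2.4000%
Mean R_m = (11.9 + 8.6 + 7.6 + 0.2 − 2.9 + 3.3) / 6 = 4.7833%
Σ(R_i − R̄_i)(R_m − R̄_m) = 6.9800  ⇒  Cov = 6.9800 / 6 = 1.1633
Σ(R_m − R̄_m)² = 155.3883  ⇒  Var(R_m) = 155.3883 / 6 = 25.8981
β = Cov / Var(R_m) = 1.1633 / 25.8981 = 0.0449
E(R) = R_f + β × MRP = 4.7% + 0.0449 × 8.2% = 5.07%

5.07%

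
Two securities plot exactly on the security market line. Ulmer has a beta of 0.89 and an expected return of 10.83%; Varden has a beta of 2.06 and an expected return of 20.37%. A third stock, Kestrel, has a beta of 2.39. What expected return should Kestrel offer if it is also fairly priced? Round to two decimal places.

23.06%

MRP (SML slope) = (20.37% − 10.83%) / (2.06 − 0.89) = 9.54% / 1.17 = 8.1538%
R_f (intercept) = 10.83% − 0.89 × 8.1538% = 3.5731%
E(R_Kestrel) = R_f + β × MRP = 3.5731% + 2.39 × 8.1538% = 23.06%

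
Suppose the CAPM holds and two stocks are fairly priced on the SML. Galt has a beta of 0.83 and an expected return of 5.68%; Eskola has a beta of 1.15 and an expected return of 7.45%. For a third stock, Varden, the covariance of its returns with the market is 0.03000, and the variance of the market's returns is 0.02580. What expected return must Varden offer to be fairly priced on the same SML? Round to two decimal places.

MRP = (7.45% − 5.68%) / (1.15 − 0.83) = 5.5313%
R_f = 5.68% − 0.83 × 5.5313% = 1.0890%
β_Varden = Cov / Var(R_m) = 0.03000 / 0.02580 = 1.1628
E(R_Varden) = R_f + β × MRP = 1.0890% + 1.1628 × 5.5313% = 7.52%

7.52%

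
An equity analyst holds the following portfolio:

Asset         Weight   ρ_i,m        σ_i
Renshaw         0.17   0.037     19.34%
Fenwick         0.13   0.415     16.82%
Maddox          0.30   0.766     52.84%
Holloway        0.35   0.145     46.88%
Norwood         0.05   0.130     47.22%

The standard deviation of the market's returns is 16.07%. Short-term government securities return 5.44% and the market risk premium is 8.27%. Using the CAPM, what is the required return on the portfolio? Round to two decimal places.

β_Renshaw = 0.037 × 19.34% / 16.07% = 0.0445
β_Fenwick = 0.415 × 16.82% / 16.07% = 0.4344
β_Maddox = 0.766 × 52.84% / 16.07% = 2.5187
β_Holloway = 0.145 × 46.88% / 16.07% = 0.4230
β_Norwood = 0.130 × 47.22% / 16.07% = 0.3820
β_P = Σ w_i β_i = 0.17×0.0445 + 0.13×0.4344 + 0.30×2.5187 + 0.35×0.4230 + 0.05×0.3820 = 0.9868
E(R_P) = R_f + β_P × MRP = 5.44% + 0.9868 × 8.27% = 13.60%

13.60%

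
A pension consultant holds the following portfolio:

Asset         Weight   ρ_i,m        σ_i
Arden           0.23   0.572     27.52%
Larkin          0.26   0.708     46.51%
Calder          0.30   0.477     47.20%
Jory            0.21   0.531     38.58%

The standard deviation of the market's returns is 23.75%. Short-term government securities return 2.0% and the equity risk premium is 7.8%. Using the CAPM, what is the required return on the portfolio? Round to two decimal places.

9.63%

β_Arden = 0.572 × 27.52% / 23.75% = 0.6628
β_Larkin = 0.708 × 46.51% / 23.75% = 1.3865
β_Calder = 0.477 × 47.20% / 23.75% = 0.9480
β_Jory = 0.531 × 38.58% / 23.75% = 0.8626
β_P = Σ w_i β_i = 0.23×0.6628 + 0.26×1.3865 + 0.30×0.9480 + 0.21×0.8626 = 0.9785
E(R_P) = R_f + β_P × MRP = 2.0% + 0.9785 × 7.8% = 9.63%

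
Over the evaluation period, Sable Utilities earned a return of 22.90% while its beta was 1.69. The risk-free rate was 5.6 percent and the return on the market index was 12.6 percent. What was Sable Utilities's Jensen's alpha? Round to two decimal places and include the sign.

+5.47%

Market excess return = 12.6% − 5.6% = 7.00%
CAPM benchmark = R_f + β(R_m − R_f) = 5.6% + 1.69 × 7.0% = 17.4300%
α = actual − benchmark = 22.90% − 17.4300% = +5.47%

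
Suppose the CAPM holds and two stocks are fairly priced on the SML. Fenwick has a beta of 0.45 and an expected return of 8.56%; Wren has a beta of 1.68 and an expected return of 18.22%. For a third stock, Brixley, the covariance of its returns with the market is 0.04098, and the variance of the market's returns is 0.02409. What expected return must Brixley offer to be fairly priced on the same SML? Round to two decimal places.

18.39%

MRP = (18.22% − 8.56%) / (1.68 − 0.45) = 7.8537%
R_f = 8.56% − 0.45 × 7.8537% = 5.0258%
β_Brixley = Cov / Var(R_m) = 0.04098 / 0.02409 = 1.7011
E(R_Brixley) = R_f + β × MRP = 5.0258% + 1.7011 × 7.8537% = 18.39%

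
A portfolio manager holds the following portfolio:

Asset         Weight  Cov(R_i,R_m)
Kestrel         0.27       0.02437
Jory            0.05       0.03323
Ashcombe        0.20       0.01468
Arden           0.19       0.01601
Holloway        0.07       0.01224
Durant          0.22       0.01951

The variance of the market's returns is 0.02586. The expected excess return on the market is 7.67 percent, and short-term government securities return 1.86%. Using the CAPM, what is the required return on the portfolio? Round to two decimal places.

7.60%

β_Kestrel = 0.02437 / 0.02586 = 0.9424
β_Jory = 0.03323 / 0.02586 = 1.2850
β_Ashcombe = 0.01468 / 0.02586 = 0.5677
β_Arden = 0.01601 / 0.02586 = 0.6191
β_Holloway = 0.01224 / 0.02586 = 0.4733
β_Durant = 0.01951 / 0.02586 = 0.7544
β_P = Σ w_i β_i = 0.27×0.9424 + 0.05×1.2850 + 0.20×0.5677 + 0.19×0.6191 + 0.07×0.4733 + 0.22×0.7544 = 0.7490
E(R_P) = R_f + β_P × MRP = 1.86% + 0.7490 × 7.67% = 7.60%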